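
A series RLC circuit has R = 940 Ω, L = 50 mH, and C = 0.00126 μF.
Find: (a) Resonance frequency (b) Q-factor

Step 1 — Resonance condition Im(Z)=0 gives ω₀ = 1/√(LC).
Step 2 — ω₀ = 1/√(0.05·1.26e-09) = 1.26e+05 rad/s.
Step 3 — f₀ = ω₀/(2π) = 2.005e+04 Hz.
Step 4 — Series Q: Q = ω₀L/R = 1.26e+05·0.05/940 = 6.701.

(a) f₀ = 2.005e+04 Hz  (b) Q = 6.701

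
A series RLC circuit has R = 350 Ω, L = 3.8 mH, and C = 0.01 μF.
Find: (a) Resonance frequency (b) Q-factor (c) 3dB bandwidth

Step 1 — Resonance condition Im(Z)=0 gives ω₀ = 1/√(LC).
Step 2 — ω₀ = 1/√(0.0038·1e-08) = 1.622e+05 rad/s.
Step 3 — f₀ = ω₀/(2π) = 2.582e+04 Hz.
Step 4 — Series Q: Q = ω₀L/R = 1.622e+05·0.0038/350 = 1.761.
Step 5 — 3dB bandwidth: Δω = ω₀/Q = 9.211e+04 rad/s; BW = Δω/(2π) = 1.466e+04 Hz.

(a) f₀ = 2.582e+04 Hz  (b) Q = 1.761  (c) BW = 1.466e+04 Hz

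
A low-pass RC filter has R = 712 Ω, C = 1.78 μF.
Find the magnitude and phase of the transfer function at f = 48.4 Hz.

Step 1 — Angular frequency: ω = 2π·48.4 = 304.1 rad/s.
Step 2 — Transfer function: H(jω) = 1/(1 + jωRC).
Step 3 — Denominator: 1 + jωRC = 1 + j·304.1·712·1.78e-06 = 1 + j0.3854.
Step 4 — H = 0.8707 - j0.3356.
Step 5 — Magnitude: |H| = 0.9331 (-0.6 dB); phase: φ = -21.1°.

|H| = 0.9331 (-0.6 dB), φ = -21.1°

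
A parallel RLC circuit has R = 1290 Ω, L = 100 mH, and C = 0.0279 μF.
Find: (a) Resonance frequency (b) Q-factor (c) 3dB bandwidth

Step 1 — Resonance: ω₀ = 1/√(LC) = 1/√(0.1·2.79e-08) = 1.893e+04 rad/s.
Step 2 — f₀ = ω₀/(2π) = 3013 Hz.
Step 3 — Parallel Q: Q = R/(ω₀L) = 1290/(1.893e+04·0.1) = 0.6814.
Step 4 — Bandwidth: Δω = ω₀/Q = 2.778e+04 rad/s; BW = Δω/(2π) = 4422 Hz.

(a) f₀ = 3013 Hz  (b) Q = 0.6814  (c) BW = 4422 Hz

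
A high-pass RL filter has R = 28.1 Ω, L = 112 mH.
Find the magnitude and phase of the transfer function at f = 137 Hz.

Step 1 — Angular frequency: ω = 2π·137 = 860.8 rad/s.
Step 2 — Transfer function: H(jω) = jωL/(R + jωL).
Step 3 — Numerator jωL = j·96.41; denominator R + jωL = 28.1 + j96.41.
Step 4 — H = 0.9217 + j0.2686.
Step 5 — Magnitude: |H| = 0.9601 (-0.4 dB); phase: φ = 16.2°.

|H| = 0.9601 (-0.4 dB), φ = 16.2°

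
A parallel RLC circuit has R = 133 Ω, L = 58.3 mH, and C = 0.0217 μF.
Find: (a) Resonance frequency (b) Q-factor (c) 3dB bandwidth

Step 1 — Resonance: ω₀ = 1/√(LC) = 1/√(0.0583·2.17e-08) = 2.811e+04 rad/s.
Step 2 — f₀ = ω₀/(2π) = 4475 Hz.
Step 3 — Parallel Q: Q = R/(ω₀L) = 133/(2.811e+04·0.0583) = 0.08114.
Step 4 — Bandwidth: Δω = ω₀/Q = 3.465e+05 rad/s; BW = Δω/(2π) = 5.515e+04 Hz.

(a) f₀ = 4475 Hz  (b) Q = 0.08114  (c) BW = 5.515e+04 Hz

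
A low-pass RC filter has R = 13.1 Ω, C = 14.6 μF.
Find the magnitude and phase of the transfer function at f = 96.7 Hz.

Step 1 — Angular frequency: ω = 2π·96.7 = 607.6 rad/s.
Step 2 — Transfer function: H(jω) = 1/(1 + jωRC).
Step 3 — Denominator: 1 + jωRC = 1 + j·607.6·13.1·1.46e-05 = 1 + j0.1162.
Step 4 — H = 0.9867 - j0.1147.
Step 5 — Magnitude: |H| = 0.9933 (-0.1 dB); phase: φ = -6.6°.

|H| = 0.9933 (-0.1 dB), φ = -6.6°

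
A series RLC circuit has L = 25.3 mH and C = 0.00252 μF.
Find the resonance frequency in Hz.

Step 1 — Resonance condition Im(Z)=0 gives ω₀ = 1/√(LC).
Step 2 — ω₀ = 1/√(0.0253·2.52e-09) = 1.252e+05 rad/s.
Step 3 — f₀ = ω₀/(2π) = 1.993e+04 Hz.

f₀ = 1.993e+04 Hz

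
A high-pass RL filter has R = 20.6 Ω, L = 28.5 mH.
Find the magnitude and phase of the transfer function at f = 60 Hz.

Step 1 — Angular frequency: ω = 2π·60 = 377 rad/s.
Step 2 — Transfer function: H(jω) = jωL/(R + jωL).
Step 3 — Numerator jωL = j·10.74; denominator R + jωL = 20.6 + j10.74.
Step 4 — H = 0.2139 + j0.41.
Step 5 — Magnitude: |H| = 0.4624 (-6.7 dB); phase: φ = 62.5°.

|H| = 0.4624 (-6.7 dB), φ = 62.5°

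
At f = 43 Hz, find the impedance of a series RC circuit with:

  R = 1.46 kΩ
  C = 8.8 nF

Step 1 — Angular frequency: ω = 2π·f = 2π·43 = 270.2 rad/s.
Step 2 — Component impedances:
  R: Z = R = 1460 Ω
  C: Z = 1/(jωC) = -j/(ω·C) = 0 - j4.206e+05 Ω
Step 3 — Series combination: Z_total = R + C = 1460 - j4.206e+05 Ω = 4.206e+05∠-89.8° Ω.

Z = 1460 - j4.206e+05 Ω = 4.206e+05∠-89.8° Ω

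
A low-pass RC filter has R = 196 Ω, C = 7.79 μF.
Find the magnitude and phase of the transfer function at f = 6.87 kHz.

Step 1 — Angular frequency: ω = 2π·6870 = 4.317e+04 rad/s.
Step 2 — Transfer function: H(jω) = 1/(1 + jωRC).
Step 3 — Denominator: 1 + jωRC = 1 + j·4.317e+04·196·7.79e-06 = 1 + j65.91.
Step 4 — H = 0.0002302 - j0.01517.
Step 5 — Magnitude: |H| = 0.01517 (-36.4 dB); phase: φ = -89.1°.

|H| = 0.01517 (-36.4 dB), φ = -89.1°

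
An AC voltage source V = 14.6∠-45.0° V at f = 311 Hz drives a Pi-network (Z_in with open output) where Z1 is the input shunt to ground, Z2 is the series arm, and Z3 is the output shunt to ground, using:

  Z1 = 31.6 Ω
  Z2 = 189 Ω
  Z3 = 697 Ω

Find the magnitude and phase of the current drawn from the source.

Step 1 — Angular frequency: ω = 2π·f = 2π·311 = 1954 rad/s.
Step 2 — Component impedances:
  Z1: Z = R = 31.6 Ω
  Z2: Z = R = 189 Ω
  Z3: Z = R = 697 Ω
Step 3 — With open output, the series arm Z2 and the output shunt Z3 appear in series to ground: Z2 + Z3 = 886 Ω.
Step 4 — Parallel with input shunt Z1: Z_in = Z1 || (Z2 + Z3) = 30.51 Ω = 30.51∠0.0° Ω.
Step 5 — Source phasor: V = 14.6∠-45.0° V = 10.32 - j10.32 V.
Step 6 — Ohm's law: I = V / Z_total = (10.32 - j10.32) / (30.51) = 0.3384 - j0.3384 A.
Step 7 — Convert to polar: |I| = 0.4785 A, ∠I = -45.0°.

I = 0.4785∠-45.0° A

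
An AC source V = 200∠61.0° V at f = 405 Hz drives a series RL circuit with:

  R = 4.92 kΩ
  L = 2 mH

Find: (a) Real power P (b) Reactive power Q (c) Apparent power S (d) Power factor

Step 1 — Angular frequency: ω = 2π·f = 2π·405 = 2545 rad/s.
Step 2 — Component impedances:
  R: Z = R = 4920 Ω
  L: Z = jωL = j·2545·0.002 = 0 + j5.089 Ω
Step 3 — Series combination: Z_total = R + L = 4920 + j5.089 Ω = 4920∠0.1° Ω.
Step 4 — Source phasor: V = 200∠61.0° V = 96.96 + j174.9 V.
Step 5 — Current: I = V / Z = 0.01974 + j0.03553 A = 0.04065∠60.9° A.
Step 6 — Complex power: S = V·I* = 8.13 + j0.00841 VA.
Step 7 — Real power: P = Re(S) = 8.13 W.
Step 8 — Reactive power: Q = Im(S) = 0.00841 VAR.
Step 9 — Apparent power: |S| = 8.13 VA.
Step 10 — Power factor: PF = P/|S| = 1 (lagging).

(a) P = 8.13 W  (b) Q = 0.00841 VAR  (c) S = 8.13 VA  (d) PF = 1 (lagging)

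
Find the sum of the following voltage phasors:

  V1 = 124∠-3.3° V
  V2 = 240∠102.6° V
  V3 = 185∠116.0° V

Step 1 — Convert each phasor to rectangular form:
  V1 = 124·(cos(-3.3°) + j·sin(-3.3°)) = 123.8 - j7.138 V
  V2 = 240·(cos(102.6°) + j·sin(102.6°)) = -52.35 + j234.2 V
  V3 = 185·(cos(116.0°) + j·sin(116.0°)) = -81.1 + j166.3 V
Step 2 — Sum components: V_total = -9.659 + j393.4 V.
Step 3 — Convert to polar: |V_total| = 393.5 V, ∠V_total = 91.4°.

V_total = 393.5∠91.4° V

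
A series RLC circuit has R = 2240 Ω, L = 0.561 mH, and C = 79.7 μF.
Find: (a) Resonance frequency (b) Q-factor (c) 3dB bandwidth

Step 1 — Resonance: ω₀ = 1/√(LC) = 1/√(0.000561·7.97e-05) = 4729 rad/s.
Step 2 — f₀ = ω₀/(2π) = 752.7 Hz.
Step 3 — Series Q: Q = ω₀L/R = 4729·0.000561/2240 = 0.001184.
Step 4 — Bandwidth: Δω = ω₀/Q = 3.993e+06 rad/s; BW = Δω/(2π) = 6.355e+05 Hz.

(a) f₀ = 752.7 Hz  (b) Q = 0.001184  (c) BW = 6.355e+05 Hz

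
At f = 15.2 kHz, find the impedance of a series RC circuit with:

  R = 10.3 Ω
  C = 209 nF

Step 1 — Angular frequency: ω = 2π·f = 2π·1.52e+04 = 9.55e+04 rad/s.
Step 2 — Component impedances:
  R: Z = R = 10.3 Ω
  C: Z = 1/(jωC) = -j/(ω·C) = 0 - j50.1 Ω
Step 3 — Series combination: Z_total = R + C = 10.3 - j50.1 Ω = 51.15∠-78.4° Ω.

Z = 10.3 - j50.1 Ω = 51.15∠-78.4° Ω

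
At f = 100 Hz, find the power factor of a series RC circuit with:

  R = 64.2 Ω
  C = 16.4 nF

Step 1 — Angular frequency: ω = 2π·f = 2π·100 = 628.3 rad/s.
Step 2 — Component impedances:
  R: Z = R = 64.2 Ω
  C: Z = 1/(jωC) = -j/(ω·C) = 0 - j9.705e+04 Ω
Step 3 — Series combination: Z_total = R + C = 64.2 - j9.705e+04 Ω = 9.705e+04∠-90.0° Ω.
Step 4 — Power factor: PF = cos(φ) = Re(Z)/|Z| = 64.2/9.705e+04 = 0.0006615.
Step 5 — Type: Im(Z) = -9.705e+04 ⇒ leading (phase φ = -90.0°).

PF = 0.0006615 (leading, φ = -90.0°)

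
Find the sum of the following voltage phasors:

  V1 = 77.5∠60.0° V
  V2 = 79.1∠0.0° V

Step 1 — Convert each phasor to rectangular form:
  V1 = 77.5·(cos(60.0°) + j·sin(60.0°)) = 38.75 + j67.12 V
  V2 = 79.1·(cos(0.0°) + j·sin(0.0°)) = 79.1 V
Step 2 — Sum components: V_total = 117.8 + j67.12 V.
Step 3 — Convert to polar: |V_total| = 135.6 V, ∠V_total = 29.7°.

V_total = 135.6∠29.7° V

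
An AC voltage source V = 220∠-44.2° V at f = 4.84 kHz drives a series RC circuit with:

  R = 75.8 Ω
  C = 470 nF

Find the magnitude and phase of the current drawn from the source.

Step 1 — Angular frequency: ω = 2π·f = 2π·4840 = 3.041e+04 rad/s.
Step 2 — Component impedances:
  R: Z = R = 75.8 Ω
  C: Z = 1/(jωC) = -j/(ω·C) = 0 - j69.96 Ω
Step 3 — Series combination: Z_total = R + C = 75.8 - j69.96 Ω = 103.2∠-42.7° Ω.
Step 4 — Source phasor: V = 220∠-44.2° V = 157.7 - j153.4 V.
Step 5 — Ohm's law: I = V / Z_total = (157.7 - j153.4) / (75.8 - j69.96) = 2.132 - j0.05555 A.
Step 6 — Convert to polar: |I| = 2.133 A, ∠I = -1.5°.

I = 2.133∠-1.5° A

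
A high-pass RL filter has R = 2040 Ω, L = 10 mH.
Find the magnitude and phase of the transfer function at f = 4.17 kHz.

Step 1 — Angular frequency: ω = 2π·4170 = 2.62e+04 rad/s.
Step 2 — Transfer function: H(jω) = jωL/(R + jωL).
Step 3 — Numerator jωL = j·262; denominator R + jωL = 2040 + j262.
Step 4 — H = 0.01623 + j0.1264.
Step 5 — Magnitude: |H| = 0.1274 (-17.9 dB); phase: φ = 82.7°.

|H| = 0.1274 (-17.9 dB), φ = 82.7°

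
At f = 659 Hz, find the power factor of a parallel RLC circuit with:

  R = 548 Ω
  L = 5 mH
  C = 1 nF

Step 1 — Angular frequency: ω = 2π·f = 2π·659 = 4141 rad/s.
Step 2 — Component impedances:
  R: Z = R = 548 Ω
  L: Z = jωL = j·4141·0.005 = 0 + j20.7 Ω
  C: Z = 1/(jωC) = -j/(ω·C) = 0 - j2.415e+05 Ω
Step 3 — Parallel combination: 1/Z_total = 1/R + 1/L + 1/C; Z_total = 0.7812 + j20.68 Ω = 20.69∠87.8° Ω.
Step 4 — Power factor: PF = cos(φ) = Re(Z)/|Z| = 0.7812/20.69 = 0.03776.
Step 5 — Type: Im(Z) = 20.68 ⇒ lagging (phase φ = 87.8°).

PF = 0.03776 (lagging, φ = 87.8°)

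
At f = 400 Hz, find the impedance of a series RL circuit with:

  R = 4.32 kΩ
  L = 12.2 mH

Step 1 — Angular frequency: ω = 2π·f = 2π·400 = 2513 rad/s.
Step 2 — Component impedances:
  R: Z = R = 4320 Ω
  L: Z = jωL = j·2513·0.0122 = 0 + j30.66 Ω
Step 3 — Series combination: Z_total = R + L = 4320 + j30.66 Ω = 4320∠0.4° Ω.

Z = 4320 + j30.66 Ω = 4320∠0.4° Ω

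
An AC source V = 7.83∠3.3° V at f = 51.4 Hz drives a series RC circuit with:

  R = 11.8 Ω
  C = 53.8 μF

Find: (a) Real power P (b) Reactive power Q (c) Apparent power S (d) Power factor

Step 1 — Angular frequency: ω = 2π·f = 2π·51.4 = 323 rad/s.
Step 2 — Component impedances:
  R: Z = R = 11.8 Ω
  C: Z = 1/(jωC) = -j/(ω·C) = 0 - j57.55 Ω
Step 3 — Series combination: Z_total = R + C = 11.8 - j57.55 Ω = 58.75∠-78.4° Ω.
Step 4 — Source phasor: V = 7.83∠3.3° V = 7.817 + j0.4507 V.
Step 5 — Current: I = V / Z = 0.01921 + j0.1319 A = 0.1333∠81.7° A.
Step 6 — Complex power: S = V·I* = 0.2096 - j1.022 VA.
Step 7 — Real power: P = Re(S) = 0.2096 W.
Step 8 — Reactive power: Q = Im(S) = -1.022 VAR.
Step 9 — Apparent power: |S| = 1.044 VA.
Step 10 — Power factor: PF = P/|S| = 0.2008 (leading).

(a) P = 0.2096 W  (b) Q = -1.022 VAR  (c) S = 1.044 VA  (d) PF = 0.2008 (leading)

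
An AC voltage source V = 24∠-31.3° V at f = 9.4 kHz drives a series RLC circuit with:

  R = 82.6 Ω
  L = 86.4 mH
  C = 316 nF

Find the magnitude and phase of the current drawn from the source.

Step 1 — Angular frequency: ω = 2π·f = 2π·9400 = 5.906e+04 rad/s.
Step 2 — Component impedances:
  R: Z = R = 82.6 Ω
  L: Z = jωL = j·5.906e+04·0.0864 = 0 + j5103 Ω
  C: Z = 1/(jωC) = -j/(ω·C) = 0 - j53.58 Ω
Step 3 — Series combination: Z_total = R + L + C = 82.6 + j5049 Ω = 5050∠89.1° Ω.
Step 4 — Source phasor: V = 24∠-31.3° V = 20.51 - j12.47 V.
Step 5 — Ohm's law: I = V / Z_total = (20.51 - j12.47) / (82.6 + j5049) = -0.002402 - j0.004101 A.
Step 6 — Convert to polar: |I| = 0.004752 A, ∠I = -120.4°.

I = 0.004752∠-120.4° A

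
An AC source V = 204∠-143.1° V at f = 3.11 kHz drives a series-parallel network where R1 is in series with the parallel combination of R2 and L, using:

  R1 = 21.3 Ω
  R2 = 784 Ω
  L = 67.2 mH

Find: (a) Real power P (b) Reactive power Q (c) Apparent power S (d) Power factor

Step 1 — Angular frequency: ω = 2π·f = 2π·3110 = 1.954e+04 rad/s.
Step 2 — Component impedances:
  R1: Z = R = 21.3 Ω
  R2: Z = R = 784 Ω
  L: Z = jωL = j·1.954e+04·0.0672 = 0 + j1313 Ω
Step 3 — Parallel branch: R2 || L = 1/(1/R2 + 1/L) = 578 + j345.1 Ω.
Step 4 — Series with R1: Z_total = R1 + (R2 || L) = 599.3 + j345.1 Ω = 691.5∠29.9° Ω.
Step 5 — Source phasor: V = 204∠-143.1° V = -163.1 - j122.5 V.
Step 6 — Current: I = V / Z = -0.2928 - j0.03578 A = 0.295∠-173.0° A.
Step 7 — Complex power: S = V·I* = 52.15 + j30.03 VA.
Step 8 — Real power: P = Re(S) = 52.15 W.
Step 9 — Reactive power: Q = Im(S) = 30.03 VAR.
Step 10 — Apparent power: |S| = 60.18 VA.
Step 11 — Power factor: PF = P/|S| = 0.8666 (lagging).

(a) P = 52.15 W  (b) Q = 30.03 VAR  (c) S = 60.18 VA  (d) PF = 0.8666 (lagging)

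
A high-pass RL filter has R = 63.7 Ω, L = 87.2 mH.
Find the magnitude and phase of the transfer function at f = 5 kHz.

Step 1 — Angular frequency: ω = 2π·5000 = 3.142e+04 rad/s.
Step 2 — Transfer function: H(jω) = jωL/(R + jωL).
Step 3 — Numerator jωL = j·2739; denominator R + jωL = 63.7 + j2739.
Step 4 — H = 0.9995 + j0.02324.
Step 5 — Magnitude: |H| = 0.9997 (-0.0 dB); phase: φ = 1.3°.

|H| = 0.9997 (-0.0 dB), φ = 1.3°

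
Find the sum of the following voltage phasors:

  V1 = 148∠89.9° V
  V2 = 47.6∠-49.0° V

Step 1 — Convert each phasor to rectangular form:
  V1 = 148·(cos(89.9°) + j·sin(89.9°)) = 0.2583 + j148 V
  V2 = 47.6·(cos(-49.0°) + j·sin(-49.0°)) = 31.23 - j35.92 V
Step 2 — Sum components: V_total = 31.49 + j112.1 V.
Step 3 — Convert to polar: |V_total| = 116.4 V, ∠V_total = 74.3°.

V_total = 116.4∠74.3° V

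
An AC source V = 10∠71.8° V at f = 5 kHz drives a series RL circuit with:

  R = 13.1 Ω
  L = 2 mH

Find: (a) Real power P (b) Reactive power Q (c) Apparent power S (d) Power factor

Step 1 — Angular frequency: ω = 2π·f = 2π·5000 = 3.142e+04 rad/s.
Step 2 — Component impedances:
  R: Z = R = 13.1 Ω
  L: Z = jωL = j·3.142e+04·0.002 = 0 + j62.83 Ω
Step 3 — Series combination: Z_total = R + L = 13.1 + j62.83 Ω = 64.18∠78.2° Ω.
Step 4 — Source phasor: V = 10∠71.8° V = 3.123 + j9.5 V.
Step 5 — Current: I = V / Z = 0.1548 - j0.01743 A = 0.1558∠-6.4° A.
Step 6 — Complex power: S = V·I* = 0.318 + j1.525 VA.
Step 7 — Real power: P = Re(S) = 0.318 W.
Step 8 — Reactive power: Q = Im(S) = 1.525 VAR.
Step 9 — Apparent power: |S| = 1.558 VA.
Step 10 — Power factor: PF = P/|S| = 0.2041 (lagging).

(a) P = 0.318 W  (b) Q = 1.525 VAR  (c) S = 1.558 VA  (d) PF = 0.2041 (lagging)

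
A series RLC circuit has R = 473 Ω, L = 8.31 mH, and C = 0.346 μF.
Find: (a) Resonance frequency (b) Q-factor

Step 1 — Resonance condition Im(Z)=0 gives ω₀ = 1/√(LC).
Step 2 — ω₀ = 1/√(0.00831·3.46e-07) = 1.865e+04 rad/s.
Step 3 — f₀ = ω₀/(2π) = 2968 Hz.
Step 4 — Series Q: Q = ω₀L/R = 1.865e+04·0.00831/473 = 0.3276.

(a) f₀ = 2968 Hz  (b) Q = 0.3276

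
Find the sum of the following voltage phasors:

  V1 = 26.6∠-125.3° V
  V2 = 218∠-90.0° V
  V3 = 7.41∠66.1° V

Step 1 — Convert each phasor to rectangular form:
  V1 = 26.6·(cos(-125.3°) + j·sin(-125.3°)) = -15.37 - j21.71 V
  V2 = 218·(cos(-90.0°) + j·sin(-90.0°)) = 0 - j218 V
  V3 = 7.41·(cos(66.1°) + j·sin(66.1°)) = 3.002 + j6.775 V
Step 2 — Sum components: V_total = -12.37 - j232.9 V.
Step 3 — Convert to polar: |V_total| = 233.3 V, ∠V_total = -93.0°.

V_total = 233.3∠-93.0° V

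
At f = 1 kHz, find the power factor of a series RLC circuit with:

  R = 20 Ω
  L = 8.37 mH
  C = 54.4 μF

Step 1 — Angular frequency: ω = 2π·f = 2π·1000 = 6283 rad/s.
Step 2 — Component impedances:
  R: Z = R = 20 Ω
  L: Z = jωL = j·6283·0.00837 = 0 + j52.59 Ω
  C: Z = 1/(jωC) = -j/(ω·C) = 0 - j2.926 Ω
Step 3 — Series combination: Z_total = R + L + C = 20 + j49.66 Ω = 53.54∠68.1° Ω.
Step 4 — Power factor: PF = cos(φ) = Re(Z)/|Z| = 20/53.5404 = 0.3735.
Step 5 — Type: Im(Z) = 49.66 ⇒ lagging (phase φ = 68.1°).

PF = 0.3735 (lagging, φ = 68.1°)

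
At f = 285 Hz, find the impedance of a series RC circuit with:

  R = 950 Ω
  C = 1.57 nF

Step 1 — Angular frequency: ω = 2π·f = 2π·285 = 1791 rad/s.
Step 2 — Component impedances:
  R: Z = R = 950 Ω
  C: Z = 1/(jωC) = -j/(ω·C) = 0 - j3.557e+05 Ω
Step 3 — Series combination: Z_total = R + C = 950 - j3.557e+05 Ω = 3.557e+05∠-89.8° Ω.

Z = 950 - j3.557e+05 Ω = 3.557e+05∠-89.8° Ω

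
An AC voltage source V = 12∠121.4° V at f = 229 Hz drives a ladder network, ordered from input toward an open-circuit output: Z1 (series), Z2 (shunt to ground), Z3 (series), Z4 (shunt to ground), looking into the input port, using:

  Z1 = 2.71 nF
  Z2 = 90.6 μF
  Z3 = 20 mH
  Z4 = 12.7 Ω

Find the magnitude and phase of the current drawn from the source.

Step 1 — Angular frequency: ω = 2π·f = 2π·229 = 1439 rad/s.
Step 2 — Component impedances:
  Z1: Z = 1/(jωC) = -j/(ω·C) = 0 - j2.565e+05 Ω
  Z2: Z = 1/(jωC) = -j/(ω·C) = 0 - j7.671 Ω
  Z3: Z = jωL = j·1439·0.02 = 0 + j28.78 Ω
  Z4: Z = R = 12.7 Ω
Step 3 — Ladder network (open output): work backward from the far end, alternating series and parallel combinations. Z_in = 1.232 - j2.565e+05 Ω = 2.565e+05∠-90.0° Ω.
Step 4 — Source phasor: V = 12∠121.4° V = -6.252 + j10.24 V.
Step 5 — Ohm's law: I = V / Z_total = (-6.252 + j10.24) / (1.232 - j2.565e+05) = -3.994e-05 - j2.438e-05 A.
Step 6 — Convert to polar: |I| = 4.679e-05 A, ∠I = -148.6°.

I = 4.679e-05∠-148.6° A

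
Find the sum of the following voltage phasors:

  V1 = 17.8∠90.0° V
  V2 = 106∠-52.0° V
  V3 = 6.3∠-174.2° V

Step 1 — Convert each phasor to rectangular form:
  V1 = 17.8·(cos(90.0°) + j·sin(90.0°)) = 0 + j17.8 V
  V2 = 106·(cos(-52.0°) + j·sin(-52.0°)) = 65.26 - j83.53 V
  V3 = 6.3·(cos(-174.2°) + j·sin(-174.2°)) = -6.268 - j0.6367 V
Step 2 — Sum components: V_total = 58.99 - j66.37 V.
Step 3 — Convert to polar: |V_total| = 88.79 V, ∠V_total = -48.4°.

V_total = 88.79∠-48.4° V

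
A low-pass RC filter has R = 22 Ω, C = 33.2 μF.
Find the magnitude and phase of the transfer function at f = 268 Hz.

Step 1 — Angular frequency: ω = 2π·268 = 1684 rad/s.
Step 2 — Transfer function: H(jω) = 1/(1 + jωRC).
Step 3 — Denominator: 1 + jωRC = 1 + j·1684·22·3.32e-05 = 1 + j1.23.
Step 4 — H = 0.398 - j0.4895.
Step 5 — Magnitude: |H| = 0.6309 (-4.0 dB); phase: φ = -50.9°.

|H| = 0.6309 (-4.0 dB), φ = -50.9°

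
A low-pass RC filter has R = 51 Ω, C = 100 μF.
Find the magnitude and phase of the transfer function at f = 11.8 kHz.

Step 1 — Angular frequency: ω = 2π·1.18e+04 = 7.414e+04 rad/s.
Step 2 — Transfer function: H(jω) = 1/(1 + jωRC).
Step 3 — Denominator: 1 + jωRC = 1 + j·7.414e+04·51·0.0001 = 1 + j378.1.
Step 4 — H = 6.994e-06 - j0.002645.
Step 5 — Magnitude: |H| = 0.002645 (-51.6 dB); phase: φ = -89.8°.

|H| = 0.002645 (-51.6 dB), φ = -89.8°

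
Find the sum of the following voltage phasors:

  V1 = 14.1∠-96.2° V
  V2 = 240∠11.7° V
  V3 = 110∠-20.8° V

Step 1 — Convert each phasor to rectangular form:
  V1 = 14.1·(cos(-96.2°) + j·sin(-96.2°)) = -1.523 - j14.02 V
  V2 = 240·(cos(11.7°) + j·sin(11.7°)) = 235 + j48.67 V
  V3 = 110·(cos(-20.8°) + j·sin(-20.8°)) = 102.8 - j39.06 V
Step 2 — Sum components: V_total = 336.3 - j4.41 V.
Step 3 — Convert to polar: |V_total| = 336.4 V, ∠V_total = -0.8°.

V_total = 336.4∠-0.8° V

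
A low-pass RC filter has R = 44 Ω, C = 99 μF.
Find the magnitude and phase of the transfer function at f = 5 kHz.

Step 1 — Angular frequency: ω = 2π·5000 = 3.142e+04 rad/s.
Step 2 — Transfer function: H(jω) = 1/(1 + jωRC).
Step 3 — Denominator: 1 + jωRC = 1 + j·3.142e+04·44·9.9e-05 = 1 + j136.8.
Step 4 — H = 5.34e-05 - j0.007307.
Step 5 — Magnitude: |H| = 0.007307 (-42.7 dB); phase: φ = -89.6°.

|H| = 0.007307 (-42.7 dB), φ = -89.6°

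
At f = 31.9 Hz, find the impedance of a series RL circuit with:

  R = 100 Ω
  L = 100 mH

Step 1 — Angular frequency: ω = 2π·f = 2π·31.9 = 200.4 rad/s.
Step 2 — Component impedances:
  R: Z = R = 100 Ω
  L: Z = jωL = j·200.4·0.1 = 0 + j20.04 Ω
Step 3 — Series combination: Z_total = R + L = 100 + j20.04 Ω = 102∠11.3° Ω.

Z = 100 + j20.04 Ω = 102∠11.3° Ω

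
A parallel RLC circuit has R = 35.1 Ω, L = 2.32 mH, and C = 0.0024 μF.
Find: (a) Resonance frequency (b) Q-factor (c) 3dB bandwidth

Step 1 — Resonance: ω₀ = 1/√(LC) = 1/√(0.00232·2.4e-09) = 4.238e+05 rad/s.
Step 2 — f₀ = ω₀/(2π) = 6.745e+04 Hz.
Step 3 — Parallel Q: Q = R/(ω₀L) = 35.1/(4.238e+05·0.00232) = 0.0357.
Step 4 — Bandwidth: Δω = ω₀/Q = 1.187e+07 rad/s; BW = Δω/(2π) = 1.889e+06 Hz.

(a) f₀ = 6.745e+04 Hz  (b) Q = 0.0357  (c) BW = 1.889e+06 Hz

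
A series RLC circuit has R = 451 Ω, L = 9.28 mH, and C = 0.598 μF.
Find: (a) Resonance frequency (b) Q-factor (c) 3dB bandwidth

Step 1 — Resonance condition Im(Z)=0 gives ω₀ = 1/√(LC).
Step 2 — ω₀ = 1/√(0.00928·5.98e-07) = 1.342e+04 rad/s.
Step 3 — f₀ = ω₀/(2π) = 2136 Hz.
Step 4 — Series Q: Q = ω₀L/R = 1.342e+04·0.00928/451 = 0.2762.
Step 5 — 3dB bandwidth: Δω = ω₀/Q = 4.86e+04 rad/s; BW = Δω/(2π) = 7735 Hz.

(a) f₀ = 2136 Hz  (b) Q = 0.2762  (c) BW = 7735 Hz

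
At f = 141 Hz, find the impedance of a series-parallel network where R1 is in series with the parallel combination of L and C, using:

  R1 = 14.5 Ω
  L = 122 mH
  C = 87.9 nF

Step 1 — Angular frequency: ω = 2π·f = 2π·141 = 885.9 rad/s.
Step 2 — Component impedances:
  R1: Z = R = 14.5 Ω
  L: Z = jωL = j·885.9·0.122 = 0 + j108.1 Ω
  C: Z = 1/(jωC) = -j/(ω·C) = 0 - j1.284e+04 Ω
Step 3 — Parallel branch: L || C = 1/(1/L + 1/C) = 0 + j109 Ω.
Step 4 — Series with R1: Z_total = R1 + (L || C) = 14.5 + j109 Ω = 110∠82.4° Ω.

Z = 14.5 + j109 Ω = 110∠82.4° Ω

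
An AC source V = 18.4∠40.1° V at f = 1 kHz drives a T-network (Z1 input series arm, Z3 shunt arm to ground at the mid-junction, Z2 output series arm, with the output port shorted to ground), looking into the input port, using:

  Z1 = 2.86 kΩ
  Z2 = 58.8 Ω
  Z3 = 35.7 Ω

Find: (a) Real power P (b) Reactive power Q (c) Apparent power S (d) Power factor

Step 1 — Angular frequency: ω = 2π·f = 2π·1000 = 6283 rad/s.
Step 2 — Component impedances:
  Z1: Z = R = 2860 Ω
  Z2: Z = R = 58.8 Ω
  Z3: Z = R = 35.7 Ω
Step 3 — With the output port shorted to ground, the output series arm Z2 runs from the junction to ground; the shunt arm Z3 also runs from the junction to ground. They appear in parallel: Z3 || Z2 = 22.21 Ω.
Step 4 — Series with input arm Z1: Z_in = Z1 + (Z3 || Z2) = 2882 Ω = 2882∠0.0° Ω.
Step 5 — Source phasor: V = 18.4∠40.1° V = 14.07 + j11.85 V.
Step 6 — Current: I = V / Z = 0.004883 + j0.004112 A = 0.006384∠40.1° A.
Step 7 — Complex power: S = V·I* = 0.1175 VA.
Step 8 — Real power: P = Re(S) = 0.1175 W.
Step 9 — Reactive power: Q = Im(S) = 0 VAR.
Step 10 — Apparent power: |S| = 0.1175 VA.
Step 11 — Power factor: PF = P/|S| = 1 (unity).

(a) P = 0.1175 W  (b) Q = 0 VAR  (c) S = 0.1175 VA  (d) PF = 1 (unity)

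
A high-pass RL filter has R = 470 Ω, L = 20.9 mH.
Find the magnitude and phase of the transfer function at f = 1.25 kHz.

Step 1 — Angular frequency: ω = 2π·1250 = 7854 rad/s.
Step 2 — Transfer function: H(jω) = jωL/(R + jωL).
Step 3 — Numerator jωL = j·164.1; denominator R + jωL = 470 + j164.1.
Step 4 — H = 0.1087 + j0.3113.
Step 5 — Magnitude: |H| = 0.3297 (-9.6 dB); phase: φ = 70.7°.

|H| = 0.3297 (-9.6 dB), φ = 70.7°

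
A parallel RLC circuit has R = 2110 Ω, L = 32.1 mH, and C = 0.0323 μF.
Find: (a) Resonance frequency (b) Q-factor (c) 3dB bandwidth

Step 1 — Resonance: ω₀ = 1/√(LC) = 1/√(0.0321·3.23e-08) = 3.106e+04 rad/s.
Step 2 — f₀ = ω₀/(2π) = 4943 Hz.
Step 3 — Parallel Q: Q = R/(ω₀L) = 2110/(3.106e+04·0.0321) = 2.117.
Step 4 — Bandwidth: Δω = ω₀/Q = 1.467e+04 rad/s; BW = Δω/(2π) = 2335 Hz.

(a) f₀ = 4943 Hz  (b) Q = 2.117  (c) BW = 2335 Hz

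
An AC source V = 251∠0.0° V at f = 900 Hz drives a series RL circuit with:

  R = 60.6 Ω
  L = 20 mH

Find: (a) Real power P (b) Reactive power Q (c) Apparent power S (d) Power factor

Step 1 — Angular frequency: ω = 2π·f = 2π·900 = 5655 rad/s.
Step 2 — Component impedances:
  R: Z = R = 60.6 Ω
  L: Z = jωL = j·5655·0.02 = 0 + j113.1 Ω
Step 3 — Series combination: Z_total = R + L = 60.6 + j113.1 Ω = 128.3∠61.8° Ω.
Step 4 — Source phasor: V = 251∠0.0° V = 251 V.
Step 5 — Current: I = V / Z = 0.9239 - j1.724 A = 1.956∠-61.8° A.
Step 6 — Complex power: S = V·I* = 231.9 + j432.8 VA.
Step 7 — Real power: P = Re(S) = 231.9 W.
Step 8 — Reactive power: Q = Im(S) = 432.8 VAR.
Step 9 — Apparent power: |S| = 491 VA.
Step 10 — Power factor: PF = P/|S| = 0.4723 (lagging).

(a) P = 231.9 W  (b) Q = 432.8 VAR  (c) S = 491 VA  (d) PF = 0.4723 (lagging)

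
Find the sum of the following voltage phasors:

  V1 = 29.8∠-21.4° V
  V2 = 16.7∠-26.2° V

Step 1 — Convert each phasor to rectangular form:
  V1 = 29.8·(cos(-21.4°) + j·sin(-21.4°)) = 27.75 - j10.87 V
  V2 = 16.7·(cos(-26.2°) + j·sin(-26.2°)) = 14.98 - j7.373 V
Step 2 — Sum components: V_total = 42.73 - j18.25 V.
Step 3 — Convert to polar: |V_total| = 46.46 V, ∠V_total = -23.1°.

V_total = 46.46∠-23.1° V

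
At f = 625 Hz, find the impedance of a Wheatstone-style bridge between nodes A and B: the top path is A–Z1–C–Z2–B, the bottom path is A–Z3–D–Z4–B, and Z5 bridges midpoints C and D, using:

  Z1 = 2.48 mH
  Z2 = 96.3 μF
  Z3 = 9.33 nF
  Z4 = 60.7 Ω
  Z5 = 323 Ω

Step 1 — Angular frequency: ω = 2π·f = 2π·625 = 3927 rad/s.
Step 2 — Component impedances:
  Z1: Z = jωL = j·3927·0.00248 = 0 + j9.739 Ω
  Z2: Z = 1/(jωC) = -j/(ω·C) = 0 - j2.644 Ω
  Z3: Z = 1/(jωC) = -j/(ω·C) = 0 - j2.729e+04 Ω
  Z4: Z = R = 60.7 Ω
  Z5: Z = R = 323 Ω
Step 3 — Bridge requires nodal analysis (the Z5 bridge couples midpoints C and D, so the two paths cannot be reduced to a simple series/parallel combination). Setting node B to ground and injecting 1 A at node A, the 3-node admittance system at A, C, D solves to V_A = Z_AB = 0.01824 + j7.097 Ω = 7.097∠89.9° Ω.

Z = 0.01824 + j7.097 Ω = 7.097∠89.9° Ω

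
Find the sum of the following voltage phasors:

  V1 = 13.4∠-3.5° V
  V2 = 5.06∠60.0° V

Step 1 — Convert each phasor to rectangular form:
  V1 = 13.4·(cos(-3.5°) + j·sin(-3.5°)) = 13.38 - j0.8181 V
  V2 = 5.06·(cos(60.0°) + j·sin(60.0°)) = 2.53 + j4.382 V
Step 2 — Sum components: V_total = 15.91 + j3.564 V.
Step 3 — Convert to polar: |V_total| = 16.3 V, ∠V_total = 12.6°.

V_total = 16.3∠12.6° V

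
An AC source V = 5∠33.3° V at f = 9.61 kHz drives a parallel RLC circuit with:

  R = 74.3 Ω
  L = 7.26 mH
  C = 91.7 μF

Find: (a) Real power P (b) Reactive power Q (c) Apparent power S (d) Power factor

Step 1 — Angular frequency: ω = 2π·f = 2π·9610 = 6.038e+04 rad/s.
Step 2 — Component impedances:
  R: Z = R = 74.3 Ω
  L: Z = jωL = j·6.038e+04·0.00726 = 0 + j438.4 Ω
  C: Z = 1/(jωC) = -j/(ω·C) = 0 - j0.1806 Ω
Step 3 — Parallel combination: 1/Z_total = 1/R + 1/L + 1/C; Z_total = 0.0004394 - j0.1807 Ω = 0.1807∠-89.9° Ω.
Step 4 — Source phasor: V = 5∠33.3° V = 4.179 + j2.745 V.
Step 5 — Current: I = V / Z = -15.14 + j23.17 A = 27.67∠123.2° A.
Step 6 — Complex power: S = V·I* = 0.3365 - j138.4 VA.
Step 7 — Real power: P = Re(S) = 0.3365 W.
Step 8 — Reactive power: Q = Im(S) = -138.4 VAR.
Step 9 — Apparent power: |S| = 138.4 VA.
Step 10 — Power factor: PF = P/|S| = 0.002432 (leading).

(a) P = 0.3365 W  (b) Q = -138.4 VAR  (c) S = 138.4 VA  (d) PF = 0.002432 (leading)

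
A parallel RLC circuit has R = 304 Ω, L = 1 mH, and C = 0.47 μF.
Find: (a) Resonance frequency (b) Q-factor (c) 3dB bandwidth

Step 1 — Resonance: ω₀ = 1/√(LC) = 1/√(0.001·4.7e-07) = 4.613e+04 rad/s.
Step 2 — f₀ = ω₀/(2π) = 7341 Hz.
Step 3 — Parallel Q: Q = R/(ω₀L) = 304/(4.613e+04·0.001) = 6.591.
Step 4 — Bandwidth: Δω = ω₀/Q = 6999 rad/s; BW = Δω/(2π) = 1114 Hz.

(a) f₀ = 7341 Hz  (b) Q = 6.591  (c) BW = 1114 Hz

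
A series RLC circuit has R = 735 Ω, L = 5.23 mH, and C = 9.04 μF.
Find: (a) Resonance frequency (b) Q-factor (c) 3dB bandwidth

Step 1 — Resonance condition Im(Z)=0 gives ω₀ = 1/√(LC).
Step 2 — ω₀ = 1/√(0.00523·9.04e-06) = 4599 rad/s.
Step 3 — f₀ = ω₀/(2π) = 732 Hz.
Step 4 — Series Q: Q = ω₀L/R = 4599·0.00523/735 = 0.03272.
Step 5 — 3dB bandwidth: Δω = ω₀/Q = 1.405e+05 rad/s; BW = Δω/(2π) = 2.237e+04 Hz.

(a) f₀ = 732 Hz  (b) Q = 0.03272  (c) BW = 2.237e+04 Hz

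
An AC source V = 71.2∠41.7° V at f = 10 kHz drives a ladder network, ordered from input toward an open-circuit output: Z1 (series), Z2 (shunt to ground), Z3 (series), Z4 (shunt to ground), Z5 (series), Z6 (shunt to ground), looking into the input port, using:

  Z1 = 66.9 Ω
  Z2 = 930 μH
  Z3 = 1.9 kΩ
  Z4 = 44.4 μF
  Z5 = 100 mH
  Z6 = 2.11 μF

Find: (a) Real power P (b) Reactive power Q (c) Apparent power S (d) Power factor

Step 1 — Angular frequency: ω = 2π·f = 2π·1e+04 = 6.283e+04 rad/s.
Step 2 — Component impedances:
  Z1: Z = R = 66.9 Ω
  Z2: Z = jωL = j·6.283e+04·0.00093 = 0 + j58.43 Ω
  Z3: Z = R = 1900 Ω
  Z4: Z = 1/(jωC) = -j/(ω·C) = 0 - j0.3585 Ω
  Z5: Z = jωL = j·6.283e+04·0.1 = 0 + j6283 Ω
  Z6: Z = 1/(jωC) = -j/(ω·C) = 0 - j7.543 Ω
Step 3 — Ladder network (open output): work backward from the far end, alternating series and parallel combinations. Z_in = 68.7 + j58.38 Ω = 90.15∠40.4° Ω.
Step 4 — Source phasor: V = 71.2∠41.7° V = 53.16 + j47.36 V.
Step 5 — Current: I = V / Z = 0.7896 + j0.01849 A = 0.7898∠1.3° A.
Step 6 — Complex power: S = V·I* = 42.85 + j36.41 VA.
Step 7 — Real power: P = Re(S) = 42.85 W.
Step 8 — Reactive power: Q = Im(S) = 36.41 VAR.
Step 9 — Apparent power: |S| = 56.23 VA.
Step 10 — Power factor: PF = P/|S| = 0.762 (lagging).

(a) P = 42.85 W  (b) Q = 36.41 VAR  (c) S = 56.23 VA  (d) PF = 0.762 (lagging)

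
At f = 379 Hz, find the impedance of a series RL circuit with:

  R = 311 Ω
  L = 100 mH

Step 1 — Angular frequency: ω = 2π·f = 2π·379 = 2381 rad/s.
Step 2 — Component impedances:
  R: Z = R = 311 Ω
  L: Z = jωL = j·2381·0.1 = 0 + j238.1 Ω
Step 3 — Series combination: Z_total = R + L = 311 + j238.1 Ω = 391.7∠37.4° Ω.

Z = 311 + j238.1 Ω = 391.7∠37.4° Ω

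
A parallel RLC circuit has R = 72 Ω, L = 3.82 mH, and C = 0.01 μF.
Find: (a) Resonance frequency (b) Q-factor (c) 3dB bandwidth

Step 1 — Resonance: ω₀ = 1/√(LC) = 1/√(0.00382·1e-08) = 1.618e+05 rad/s.
Step 2 — f₀ = ω₀/(2π) = 2.575e+04 Hz.
Step 3 — Parallel Q: Q = R/(ω₀L) = 72/(1.618e+05·0.00382) = 0.1165.
Step 4 — Bandwidth: Δω = ω₀/Q = 1.389e+06 rad/s; BW = Δω/(2π) = 2.21e+05 Hz.

(a) f₀ = 2.575e+04 Hz  (b) Q = 0.1165  (c) BW = 2.21e+05 Hz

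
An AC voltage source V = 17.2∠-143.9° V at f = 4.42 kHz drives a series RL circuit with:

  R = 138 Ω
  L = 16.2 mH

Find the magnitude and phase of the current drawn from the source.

Step 1 — Angular frequency: ω = 2π·f = 2π·4420 = 2.777e+04 rad/s.
Step 2 — Component impedances:
  R: Z = R = 138 Ω
  L: Z = jωL = j·2.777e+04·0.0162 = 0 + j449.9 Ω
Step 3 — Series combination: Z_total = R + L = 138 + j449.9 Ω = 470.6∠72.9° Ω.
Step 4 — Source phasor: V = 17.2∠-143.9° V = -13.9 - j10.13 V.
Step 5 — Ohm's law: I = V / Z_total = (-13.9 - j10.13) / (138 + j449.9) = -0.02925 + j0.02192 A.
Step 6 — Convert to polar: |I| = 0.03655 A, ∠I = 143.2°.

I = 0.03655∠143.2° A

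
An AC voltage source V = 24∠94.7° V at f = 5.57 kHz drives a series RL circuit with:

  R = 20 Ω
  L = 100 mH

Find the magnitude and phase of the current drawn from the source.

Step 1 — Angular frequency: ω = 2π·f = 2π·5570 = 3.5e+04 rad/s.
Step 2 — Component impedances:
  R: Z = R = 20 Ω
  L: Z = jωL = j·3.5e+04·0.1 = 0 + j3500 Ω
Step 3 — Series combination: Z_total = R + L = 20 + j3500 Ω = 3500∠89.7° Ω.
Step 4 — Source phasor: V = 24∠94.7° V = -1.967 + j23.92 V.
Step 5 — Ohm's law: I = V / Z_total = (-1.967 + j23.92) / (20 + j3500) = 0.006831 + j0.0006009 A.
Step 6 — Convert to polar: |I| = 0.006858 A, ∠I = 5.0°.

I = 0.006858∠5.0° A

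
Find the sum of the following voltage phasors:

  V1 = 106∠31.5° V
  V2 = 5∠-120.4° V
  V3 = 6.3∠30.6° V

Step 1 — Convert each phasor to rectangular form:
  V1 = 106·(cos(31.5°) + j·sin(31.5°)) = 90.38 + j55.38 V
  V2 = 5·(cos(-120.4°) + j·sin(-120.4°)) = -2.53 - j4.313 V
  V3 = 6.3·(cos(30.6°) + j·sin(30.6°)) = 5.423 + j3.207 V
Step 2 — Sum components: V_total = 93.27 + j54.28 V.
Step 3 — Convert to polar: |V_total| = 107.9 V, ∠V_total = 30.2°.

V_total = 107.9∠30.2° V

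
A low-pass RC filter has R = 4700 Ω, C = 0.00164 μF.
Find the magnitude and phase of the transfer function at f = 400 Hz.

Step 1 — Angular frequency: ω = 2π·400 = 2513 rad/s.
Step 2 — Transfer function: H(jω) = 1/(1 + jωRC).
Step 3 — Denominator: 1 + jωRC = 1 + j·2513·4700·1.64e-09 = 1 + j0.01937.
Step 4 — H = 0.9996 - j0.01937.
Step 5 — Magnitude: |H| = 0.9998 (-0.0 dB); phase: φ = -1.1°.

|H| = 0.9998 (-0.0 dB), φ = -1.1°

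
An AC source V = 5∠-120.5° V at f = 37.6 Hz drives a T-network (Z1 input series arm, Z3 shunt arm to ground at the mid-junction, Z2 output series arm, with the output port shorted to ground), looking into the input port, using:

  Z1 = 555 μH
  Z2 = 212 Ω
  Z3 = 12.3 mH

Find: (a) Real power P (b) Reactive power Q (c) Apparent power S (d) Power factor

Step 1 — Angular frequency: ω = 2π·f = 2π·37.6 = 236.2 rad/s.
Step 2 — Component impedances:
  Z1: Z = jωL = j·236.2·0.000555 = 0 + j0.1311 Ω
  Z2: Z = R = 212 Ω
  Z3: Z = jωL = j·236.2·0.0123 = 0 + j2.906 Ω
Step 3 — With the output port shorted to ground, the output series arm Z2 runs from the junction to ground; the shunt arm Z3 also runs from the junction to ground. They appear in parallel: Z3 || Z2 = 0.03982 + j2.905 Ω.
Step 4 — Series with input arm Z1: Z_in = Z1 + (Z3 || Z2) = 0.03982 + j3.036 Ω = 3.037∠89.2° Ω.
Step 5 — Source phasor: V = 5∠-120.5° V = -2.538 - j4.308 V.
Step 6 — Current: I = V / Z = -1.43 + j0.817 A = 1.647∠150.3° A.
Step 7 — Complex power: S = V·I* = 0.108 + j8.232 VA.
Step 8 — Real power: P = Re(S) = 0.108 W.
Step 9 — Reactive power: Q = Im(S) = 8.232 VAR.
Step 10 — Apparent power: |S| = 8.233 VA.
Step 11 — Power factor: PF = P/|S| = 0.01311 (lagging).

(a) P = 0.108 W  (b) Q = 8.232 VAR  (c) S = 8.233 VA  (d) PF = 0.01311 (lagging)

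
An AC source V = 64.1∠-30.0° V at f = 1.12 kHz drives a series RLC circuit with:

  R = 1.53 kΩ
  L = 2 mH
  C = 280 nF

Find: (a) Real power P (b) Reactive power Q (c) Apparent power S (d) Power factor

Step 1 — Angular frequency: ω = 2π·f = 2π·1120 = 7037 rad/s.
Step 2 — Component impedances:
  R: Z = R = 1530 Ω
  L: Z = jωL = j·7037·0.002 = 0 + j14.07 Ω
  C: Z = 1/(jωC) = -j/(ω·C) = 0 - j507.5 Ω
Step 3 — Series combination: Z_total = R + L + C = 1530 - j493.4 Ω = 1608∠-17.9° Ω.
Step 4 — Source phasor: V = 64.1∠-30.0° V = 55.51 - j32.05 V.
Step 5 — Current: I = V / Z = 0.03898 - j0.008375 A = 0.03987∠-12.1° A.
Step 6 — Complex power: S = V·I* = 2.432 - j0.7845 VA.
Step 7 — Real power: P = Re(S) = 2.432 W.
Step 8 — Reactive power: Q = Im(S) = -0.7845 VAR.
Step 9 — Apparent power: |S| = 2.556 VA.
Step 10 — Power factor: PF = P/|S| = 0.9517 (leading).

(a) P = 2.432 W  (b) Q = -0.7845 VAR  (c) S = 2.556 VA  (d) PF = 0.9517 (leading)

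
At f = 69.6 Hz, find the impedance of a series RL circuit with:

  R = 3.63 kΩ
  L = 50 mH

Step 1 — Angular frequency: ω = 2π·f = 2π·69.6 = 437.3 rad/s.
Step 2 — Component impedances:
  R: Z = R = 3630 Ω
  L: Z = jωL = j·437.3·0.05 = 0 + j21.87 Ω
Step 3 — Series combination: Z_total = R + L = 3630 + j21.87 Ω = 3630∠0.3° Ω.

Z = 3630 + j21.87 Ω = 3630∠0.3° Ω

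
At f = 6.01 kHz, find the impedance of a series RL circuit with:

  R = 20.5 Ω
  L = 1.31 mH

Step 1 — Angular frequency: ω = 2π·f = 2π·6010 = 3.776e+04 rad/s.
Step 2 — Component impedances:
  R: Z = R = 20.5 Ω
  L: Z = jωL = j·3.776e+04·0.00131 = 0 + j49.47 Ω
Step 3 — Series combination: Z_total = R + L = 20.5 + j49.47 Ω = 53.55∠67.5° Ω.

Z = 20.5 + j49.47 Ω = 53.55∠67.5° Ω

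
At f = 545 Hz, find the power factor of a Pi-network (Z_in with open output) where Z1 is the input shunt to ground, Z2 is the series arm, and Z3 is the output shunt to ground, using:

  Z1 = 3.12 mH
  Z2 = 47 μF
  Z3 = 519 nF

Step 1 — Angular frequency: ω = 2π·f = 2π·545 = 3424 rad/s.
Step 2 — Component impedances:
  Z1: Z = jωL = j·3424·0.00312 = 0 + j10.68 Ω
  Z2: Z = 1/(jωC) = -j/(ω·C) = 0 - j6.213 Ω
  Z3: Z = 1/(jωC) = -j/(ω·C) = 0 - j562.7 Ω
Step 3 — With open output, the series arm Z2 and the output shunt Z3 appear in series to ground: Z2 + Z3 = 0 - j568.9 Ω.
Step 4 — Parallel with input shunt Z1: Z_in = Z1 || (Z2 + Z3) = 0 + j10.89 Ω = 10.89∠90.0° Ω.
Step 5 — Power factor: PF = cos(φ) = Re(Z)/|Z| = -0/10.89 = -0.
Step 6 — Type: Im(Z) = 10.89 ⇒ lagging (phase φ = 90.0°).

PF = -0 (lagging, φ = 90.0°)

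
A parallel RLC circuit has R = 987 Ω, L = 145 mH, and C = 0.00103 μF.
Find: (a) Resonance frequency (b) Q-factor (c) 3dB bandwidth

Step 1 — Resonance: ω₀ = 1/√(LC) = 1/√(0.145·1.03e-09) = 8.183e+04 rad/s.
Step 2 — f₀ = ω₀/(2π) = 1.302e+04 Hz.
Step 3 — Parallel Q: Q = R/(ω₀L) = 987/(8.183e+04·0.145) = 0.08319.
Step 4 — Bandwidth: Δω = ω₀/Q = 9.837e+05 rad/s; BW = Δω/(2π) = 1.566e+05 Hz.

(a) f₀ = 1.302e+04 Hz  (b) Q = 0.08319  (c) BW = 1.566e+05 Hz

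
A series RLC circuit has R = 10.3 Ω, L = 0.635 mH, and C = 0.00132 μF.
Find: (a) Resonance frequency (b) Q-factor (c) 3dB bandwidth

Step 1 — Resonance condition Im(Z)=0 gives ω₀ = 1/√(LC).
Step 2 — ω₀ = 1/√(0.000635·1.32e-09) = 1.092e+06 rad/s.
Step 3 — f₀ = ω₀/(2π) = 1.738e+05 Hz.
Step 4 — Series Q: Q = ω₀L/R = 1.092e+06·0.000635/10.3 = 67.34.
Step 5 — 3dB bandwidth: Δω = ω₀/Q = 1.622e+04 rad/s; BW = Δω/(2π) = 2582 Hz.

(a) f₀ = 1.738e+05 Hz  (b) Q = 67.34  (c) BW = 2582 Hz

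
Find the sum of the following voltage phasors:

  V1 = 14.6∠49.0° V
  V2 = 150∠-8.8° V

Step 1 — Convert each phasor to rectangular form:
  V1 = 14.6·(cos(49.0°) + j·sin(49.0°)) = 9.578 + j11.02 V
  V2 = 150·(cos(-8.8°) + j·sin(-8.8°)) = 148.2 - j22.95 V
Step 2 — Sum components: V_total = 157.8 - j11.93 V.
Step 3 — Convert to polar: |V_total| = 158.3 V, ∠V_total = -4.3°.

V_total = 158.3∠-4.3° V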